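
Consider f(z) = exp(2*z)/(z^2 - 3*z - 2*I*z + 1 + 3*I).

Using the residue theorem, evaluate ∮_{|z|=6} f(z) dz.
2*I*pi*exp(4 + 2*I) - 2*I*pi*exp(2 + 2*I)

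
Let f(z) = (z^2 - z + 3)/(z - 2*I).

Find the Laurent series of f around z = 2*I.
Put w = z - (2*I), i.e. z = w + 2*I. The denominator is w, so it suffices to rewrite the numerator in powers of w.

P(z) = z^2 - z + 3
P(w + 2*I) = -1 - 2*I + (-1 + 4*I)*w + w^2

Dividing each term by w:
  f = (-1 - 2*I)/w - 1 + 4*I + w

Substituting back w = z - 2*I:
  f(z) = (-1 - 2*I)/(z - 2*I) - 1 + 4*I + (z - 2*I)

The series is finite because the numerator is a polynomial; the negative powers form the principal part, and the coefficient of 1/(z - 2*I) gives Res(f, 2*I) = -1 - 2*I.

Final answer: (-1 - 2*I)/(z - 2*I) - 1 + 4*I + (z - 2*I)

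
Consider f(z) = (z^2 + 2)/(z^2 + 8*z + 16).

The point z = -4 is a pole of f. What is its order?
Factor the denominator:
  z^2 + 8*z + 16 = (z + 4)^2

The numerator P(z) = z^2 + 2 has P(-4) = 18 ≠ 0, so no factor of (z + 4) cancels.
Near z = -4 we can therefore write f(z) = g(z)/(z + 4)^2 with g analytic at -4 and g(-4) ≠ 0 (g is just the numerator).

Hence z = -4 is a pole of order 2.

Final answer: 2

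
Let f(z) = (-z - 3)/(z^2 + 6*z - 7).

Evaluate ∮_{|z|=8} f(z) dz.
By the residue theorem, ∮_C f(z) dz = 2πi · (sum of the residues of f at the poles inside |z| = 8).

The denominator factors as (z + 7)*(z - 1), so the singularities of f are simple poles at z = -7, z = 1.
  |-7|² = 49 < 64 = 8², so this pole is inside the contour.
  |1|² = 1 < 64 = 8², so this pole is inside the contour.

With P(z) = -z - 3 and Q(z) = z^2 + 6*z - 7, each pole is simple, so Res(f, z₀) = P(z₀)/Q'(z₀) with Q'(z) = 2*z + 6.
  Res(f, -7) = P(-7)/Q'(-7) = (4)/(-8) = -1/2
  Res(f, 1) = P(1)/Q'(1) = (-4)/(8) = -1/2

Sum of residues inside C: -1
∮_C f(z) dz = 2πi · (-1) = -2*I*pi

Final answer: -2*I*pi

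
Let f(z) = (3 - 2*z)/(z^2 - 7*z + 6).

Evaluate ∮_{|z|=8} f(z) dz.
By the residue theorem, ∮_C f(z) dz = 2πi · (sum of the residues of f at the poles inside |z| = 8).

The denominator factors as (z - 1)*(z - 6), so the singularities of f are simple poles at z = 1, z = 6.
  |1|² = 1 < 64 = 8², so this pole is inside the contour.
  |6|² = 36 < 64 = 8², so this pole is inside the contour.

With P(z) = 3 - 2*z and Q(z) = z^2 - 7*z + 6, each pole is simple, so Res(f, z₀) = P(z₀)/Q'(z₀) with Q'(z) = 2*z - 7.
  Res(f, 1) = P(1)/Q'(1) = (1)/(-5) = -1/5
  Res(f, 6) = P(6)/Q'(6) = (-9)/(5) = -9/5

Sum of residues inside C: -2
∮_C f(z) dz = 2πi · (-2) = -4*I*pi

Final answer: -4*I*pi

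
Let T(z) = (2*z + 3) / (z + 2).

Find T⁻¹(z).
Set w = T(z) = (2*z + 3) / (z + 2) and solve for z:
  w*(z + 2) = 2*z + 3
  2*w + z*(w - 2) - 3 = 0
  z*(w - 2) = 3 - 2*w
  z = (2*w - 3)/(2 - w)
Renaming the variable, T⁻¹(z) = (2*z - 3)/(-z + 2) = (-2*z + 3)/(z - 2).
(Check: ad - bc = 1 ≠ 0, so T is invertible.)

Final answer: (-2*z + 3)/(z - 2)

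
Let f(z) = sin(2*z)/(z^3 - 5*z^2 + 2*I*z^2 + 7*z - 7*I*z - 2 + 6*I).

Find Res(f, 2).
Write f(z) = P(z)/Q(z) with P(z) = sin(2*z) and Q(z) = z^3 - 5*z^2 + 2*I*z^2 + 7*z - 7*I*z - 2 + 6*I.
The denominator factors as Q(z) = (z - 2)*(z - 1 + I)*(z - 2 + I), so z = 2 is a simple zero of Q and P is analytic there; z = 2 is therefore a simple pole and
  Res(f, z₀) = P(z₀)/Q'(z₀).

Q'(z) = 3*z^2 - 10*z + 4*I*z + 7 - 7*I, so Q'(2) = -1 + I.
P(2) = sin(4).

Res(f, 2) = (sin(4))/(-1 + I) = (-1/2 - I/2)*sin(4)

Final answer: (-1/2 - I/2)*sin(4)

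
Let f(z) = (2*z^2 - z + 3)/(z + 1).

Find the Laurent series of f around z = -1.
6/(z + 1) - 5 + 2*(z + 1)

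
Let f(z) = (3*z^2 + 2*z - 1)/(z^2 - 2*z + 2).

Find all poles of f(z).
The singularities of f are the zeros of the denominator. Factoring,
  z^2 - 2*z + 2 = (z - 1 + I)*(z - 1 - I)
so the candidates are z = 1 - I, z = 1 + I.

Check the numerator P(z) = 3*z^2 + 2*z - 1 at each one:
  P(1 - I) = 1 - 8*I ≠ 0, so z = 1 - I is a (simple) pole.
  P(1 + I) = 1 + 8*I ≠ 0, so z = 1 + I is a (simple) pole.

Poles of f: {1 - I, 1 + I}

Final answer: {1 - I, 1 + I}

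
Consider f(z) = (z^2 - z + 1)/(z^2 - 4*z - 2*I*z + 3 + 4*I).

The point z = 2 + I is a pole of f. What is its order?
2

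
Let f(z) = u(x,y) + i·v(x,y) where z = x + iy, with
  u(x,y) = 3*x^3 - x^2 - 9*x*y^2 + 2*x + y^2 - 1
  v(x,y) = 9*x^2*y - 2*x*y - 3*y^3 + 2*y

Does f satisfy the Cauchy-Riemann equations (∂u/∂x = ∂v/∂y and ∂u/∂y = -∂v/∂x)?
∂u/∂x = 9*x^2 - 2*x - 9*y^2 + 2
∂v/∂y = 9*x^2 - 2*x - 9*y^2 + 2
∂u/∂y = -18*x*y + 2*y
∂v/∂x = 18*x*y - 2*y
∂u/∂x = ∂v/∂y and ∂u/∂y = -∂v/∂x hold identically; f is analytic.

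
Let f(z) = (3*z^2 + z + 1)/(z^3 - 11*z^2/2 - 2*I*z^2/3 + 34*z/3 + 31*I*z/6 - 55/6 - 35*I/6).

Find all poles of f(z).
The singularities of f are the zeros of the denominator. Factoring,
  z^3 - 11*z^2/2 - 2*I*z^2/3 + 34*z/3 + 31*I*z/6 - 55/6 - 35*I/6 = (z - 3/2 + I/3)*(z - 3 + I)*(z - 1 - 2*I)
so the candidates are z = 3/2 - I/3, z = 3 - I, z = 1 + 2*I.

Check the numerator P(z) = 3*z^2 + z + 1 at each one:
  P(3/2 - I/3) = 107/12 - 10*I/3 ≠ 0, so z = 3/2 - I/3 is a (simple) pole.
  P(3 - I) = 28 - 19*I ≠ 0, so z = 3 - I is a (simple) pole.
  P(1 + 2*I) = -7 + 14*I ≠ 0, so z = 1 + 2*I is a (simple) pole.

Poles of f: {1 + 2*I, 3/2 - I/3, 3 - I}

Final answer: {1 + 2*I, 3/2 - I/3, 3 - I}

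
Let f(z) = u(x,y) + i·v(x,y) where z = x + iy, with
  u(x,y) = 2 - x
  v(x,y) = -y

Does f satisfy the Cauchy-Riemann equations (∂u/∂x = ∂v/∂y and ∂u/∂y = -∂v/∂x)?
∂u/∂x = -1
∂v/∂y = -1
∂u/∂y = 0
∂v/∂x = 0
∂u/∂x = ∂v/∂y and ∂u/∂y = -∂v/∂x hold identically; f is analytic.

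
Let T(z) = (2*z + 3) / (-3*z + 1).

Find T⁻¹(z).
(z - 3)/(3*z + 2)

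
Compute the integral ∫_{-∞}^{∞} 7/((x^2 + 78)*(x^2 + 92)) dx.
pi*(-39*sqrt(23) + 23*sqrt(78))/3588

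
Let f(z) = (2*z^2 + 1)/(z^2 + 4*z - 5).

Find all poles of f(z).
The singularities of f are the zeros of the denominator. Factoring,
  z^2 + 4*z - 5 = (z + 5)*(z - 1)
so the candidates are z = -5, z = 1.

Check the numerator P(z) = 2*z^2 + 1 at each one:
  P(-5) = 51 ≠ 0, so z = -5 is a (simple) pole.
  P(1) = 3 ≠ 0, so z = 1 is a (simple) pole.

Poles of f: {-5, 1}

Final answer: {-5, 1}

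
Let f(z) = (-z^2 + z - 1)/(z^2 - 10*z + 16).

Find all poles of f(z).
The singularities of f are the zeros of the denominator. Factoring,
  z^2 - 10*z + 16 = (z - 8)*(z - 2)
so the candidates are z = 8, z = 2.

Check the numerator P(z) = -z^2 + z - 1 at each one:
  P(8) = -57 ≠ 0, so z = 8 is a (simple) pole.
  P(2) = -3 ≠ 0, so z = 2 is a (simple) pole.

Poles of f: {2, 8}

Final answer: {2, 8}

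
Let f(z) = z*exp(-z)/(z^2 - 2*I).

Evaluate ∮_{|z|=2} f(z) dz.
By the residue theorem, ∮_C f(z) dz = 2πi · (sum of the residues of f at the poles inside |z| = 2).

The denominator factors as (z - 1 - I)*(z + 1 + I), so the singularities of f are simple poles at z = 1 + I, z = -1 - I.
  |1 + I|² = 2 < 4 = 2², so this pole is inside the contour.
  |-1 - I|² = 2 < 4 = 2², so this pole is inside the contour.

With P(z) = z*exp(-z) and Q(z) = z^2 - 2*I, each pole is simple, so Res(f, z₀) = P(z₀)/Q'(z₀) with Q'(z) = 2*z.
  Res(f, 1 + I) = P(1 + I)/Q'(1 + I) = ((1 + I)*exp(-1 - I))/(2 + 2*I) = exp(-1 - I)/2
  Res(f, -1 - I) = P(-1 - I)/Q'(-1 - I) = ((-1 - I)*exp(1 + I))/(-2 - 2*I) = exp(1 + I)/2

Sum of residues inside C: exp(-1 - I)/2 + exp(1 + I)/2
∮_C f(z) dz = 2πi · (exp(-1 - I)/2 + exp(1 + I)/2) = I*pi*exp(-1 - I) + I*pi*exp(1 + I)

Final answer: I*pi*exp(-1 - I) + I*pi*exp(1 + I)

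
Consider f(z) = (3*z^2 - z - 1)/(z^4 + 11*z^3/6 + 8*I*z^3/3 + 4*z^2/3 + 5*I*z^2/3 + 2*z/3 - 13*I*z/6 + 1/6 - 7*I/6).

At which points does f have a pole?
The singularities of f are the zeros of the denominator. Factoring,
  z^4 + 11*z^3/6 + 8*I*z^3/3 + 4*z^2/3 + 5*I*z^2/3 + 2*z/3 - 13*I*z/6 + 1/6 - 7*I/6 = (z + 1)*(z - 2/3 - I/3)*(z + 1/2)*(z + 1 + 3*I)
so the candidates are z = -1, z = 2/3 + I/3, z = -1/2, z = -1 - 3*I.

Check the numerator P(z) = 3*z^2 - z - 1 at each one:
  P(-1) = 3 ≠ 0, so z = -1 is a (simple) pole.
  P(2/3 + I/3) = -2/3 + I ≠ 0, so z = 2/3 + I/3 is a (simple) pole.
  P(-1/2) = 1/4 ≠ 0, so z = -1/2 is a (simple) pole.
  P(-1 - 3*I) = -24 + 21*I ≠ 0, so z = -1 - 3*I is a (simple) pole.

Poles of f: {-1 - 3*I, -1, -1/2, 2/3 + I/3}

Final answer: {-1 - 3*I, -1, -1/2, 2/3 + I/3}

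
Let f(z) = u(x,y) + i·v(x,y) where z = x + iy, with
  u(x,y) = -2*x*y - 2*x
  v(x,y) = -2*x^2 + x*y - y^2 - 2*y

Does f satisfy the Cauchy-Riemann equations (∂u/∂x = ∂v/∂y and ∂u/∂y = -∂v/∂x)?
∂u/∂x = -2*y - 2
∂v/∂y = x - 2*y - 2
∂u/∂y = -2*x
∂v/∂x = -4*x + y
∂u/∂x ≠ ∂v/∂y and ∂u/∂y ≠ -∂v/∂x; the Cauchy-Riemann equations are not satisfied, so f is not analytic.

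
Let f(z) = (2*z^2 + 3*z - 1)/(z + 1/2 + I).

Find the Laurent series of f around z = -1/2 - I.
Put w = z - (-1/2 - I), i.e. z = w - 1/2 - I. The denominator is w, so it suffices to rewrite the numerator in powers of w.

P(z) = 2*z^2 + 3*z - 1
P(w - 1/2 - I) = -4 - I + (1 - 4*I)*w + 2*w^2

Dividing each term by w:
  f = (-4 - I)/w + 1 - 4*I + 2*w

Substituting back w = z + 1/2 + I:
  f(z) = (-4 - I)/(z + 1/2 + I) + 1 - 4*I + 2*(z + 1/2 + I)

The series is finite because the numerator is a polynomial; the negative powers form the principal part, and the coefficient of 1/(z + 1/2 + I) gives Res(f, -1/2 - I) = -4 - I.

Final answer: (-4 - I)/(z + 1/2 + I) + 1 - 4*I + 2*(z + 1/2 + I)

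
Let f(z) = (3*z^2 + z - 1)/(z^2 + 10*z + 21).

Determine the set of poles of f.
{-7, -3}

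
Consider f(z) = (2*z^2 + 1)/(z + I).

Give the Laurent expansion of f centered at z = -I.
-1/(z + I) - 4*I + 2*(z + I)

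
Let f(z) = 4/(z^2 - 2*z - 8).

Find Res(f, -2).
Write f(z) = P(z)/Q(z) with P(z) = 4 and Q(z) = z^2 - 2*z - 8.
The denominator factors as Q(z) = (z - 4)*(z + 2), so z = -2 is a simple zero of Q and P is analytic there; z = -2 is therefore a simple pole and
  Res(f, z₀) = P(z₀)/Q'(z₀).

Q'(z) = 2*z - 2, so Q'(-2) = -6.
P(-2) = 4.

Res(f, -2) = (4)/(-6) = -2/3

Final answer: -2/3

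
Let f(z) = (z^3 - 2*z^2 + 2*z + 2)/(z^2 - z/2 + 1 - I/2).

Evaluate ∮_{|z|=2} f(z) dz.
pi*(-1 + I/2)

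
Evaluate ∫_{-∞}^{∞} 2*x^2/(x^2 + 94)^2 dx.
Let f(z) = 2*z^2/(z^2 + 94)^2. The denominator has no real zeros and deg Q - deg P = 2 ≥ 2, so the integral of f over the upper semicircle |z| = R tends to 0 as R → ∞. Closing the contour in the upper half-plane,
  ∫_{-∞}^{∞} f(x) dx = 2πi · Σ Res(f, z_k)  over the poles with Im z_k > 0.

Zeros of the denominator: z^2 + 94 = 0 gives z = ±sqrt(94)*I.
Upper half-plane: z = sqrt(94)*I (a pole of order 2).

Write f(z) = g(z)/(z - sqrt(94)*I)^2 with g(z) = 2*z^2/(z + sqrt(94)*I)^2. For a double pole, Res(f, z₀) = g'(z₀):
  g'(z) = 4*sqrt(94)*I*z/(z + sqrt(94)*I)^3
  Res(f, sqrt(94)*I) = g'(sqrt(94)*I) = -sqrt(94)*I/188

∫_{-∞}^{∞} f(x) dx = 2πi · (-sqrt(94)*I/188) = sqrt(94)*pi/94

Final answer: sqrt(94)*pi/94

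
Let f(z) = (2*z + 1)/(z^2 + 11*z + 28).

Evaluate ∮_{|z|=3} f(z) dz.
By the residue theorem, ∮_C f(z) dz = 2πi · (sum of the residues of f at the poles inside |z| = 3).

The denominator factors as (z + 7)*(z + 4), so the singularities of f are simple poles at z = -7, z = -4.
  |-7|² = 49 > 9 = 3², so this pole is outside the contour.
  |-4|² = 16 > 9 = 3², so this pole is outside the contour.

No pole lies inside the contour, so f is analytic on and inside C and the integral is 0 (Cauchy's theorem).

Final answer: 0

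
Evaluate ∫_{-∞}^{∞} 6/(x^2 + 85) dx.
6*sqrt(85)*pi/85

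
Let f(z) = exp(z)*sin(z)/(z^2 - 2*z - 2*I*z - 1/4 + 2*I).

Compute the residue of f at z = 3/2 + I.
exp(3/2 + I)*sin(3/2 + I)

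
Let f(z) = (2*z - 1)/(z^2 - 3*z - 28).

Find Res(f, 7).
Write f(z) = P(z)/Q(z) with P(z) = 2*z - 1 and Q(z) = z^2 - 3*z - 28.
The denominator factors as Q(z) = (z - 7)*(z + 4), so z = 7 is a simple zero of Q and P is analytic there; z = 7 is therefore a simple pole and
  Res(f, z₀) = P(z₀)/Q'(z₀).

Q'(z) = 2*z - 3, so Q'(7) = 11.
P(7) = 13.

Res(f, 7) = (13)/(11) = 13/11

Final answer: 13/11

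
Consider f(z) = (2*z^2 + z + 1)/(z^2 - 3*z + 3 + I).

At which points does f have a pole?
The singularities of f are the zeros of the denominator. Factoring,
  z^2 - 3*z + 3 + I = (z - 2 + I)*(z - 1 - I)
so the candidates are z = 2 - I, z = 1 + I.

Check the numerator P(z) = 2*z^2 + z + 1 at each one:
  P(2 - I) = 9 - 9*I ≠ 0, so z = 2 - I is a (simple) pole.
  P(1 + I) = 2 + 5*I ≠ 0, so z = 1 + I is a (simple) pole.

Poles of f: {1 + I, 2 - I}

Final answer: {1 + I, 2 - I}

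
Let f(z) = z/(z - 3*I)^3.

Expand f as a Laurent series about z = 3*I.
Put w = z - (3*I), i.e. z = w + 3*I. The denominator is w^3, so it suffices to rewrite the numerator in powers of w.

P(z) = z
P(w + 3*I) = 3*I + w

Dividing each term by w^3:
  f = 3*I/w^3 + 1/w^2

Substituting back w = z - 3*I:
  f(z) = 3*I/(z - 3*I)^3 + 1/(z - 3*I)^2

The series is finite because the numerator is a polynomial; the negative powers form the principal part.

Final answer: 3*I/(z - 3*I)^3 + 1/(z - 3*I)^2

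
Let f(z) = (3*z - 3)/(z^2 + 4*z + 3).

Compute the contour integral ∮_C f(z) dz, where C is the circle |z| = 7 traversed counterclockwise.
By the residue theorem, ∮_C f(z) dz = 2πi · (sum of the residues of f at the poles inside |z| = 7).

The denominator factors as (z + 3)*(z + 1), so the singularities of f are simple poles at z = -3, z = -1.
  |-3|² = 9 < 49 = 7², so this pole is inside the contour.
  |-1|² = 1 < 49 = 7², so this pole is inside the contour.

With P(z) = 3*z - 3 and Q(z) = z^2 + 4*z + 3, each pole is simple, so Res(f, z₀) = P(z₀)/Q'(z₀) with Q'(z) = 2*z + 4.
  Res(f, -3) = P(-3)/Q'(-3) = (-12)/(-2) = 6
  Res(f, -1) = P(-1)/Q'(-1) = (-6)/(2) = -3

Sum of residues inside C: 3
∮_C f(z) dz = 2πi · (3) = 6*I*pi

Final answer: 6*I*pi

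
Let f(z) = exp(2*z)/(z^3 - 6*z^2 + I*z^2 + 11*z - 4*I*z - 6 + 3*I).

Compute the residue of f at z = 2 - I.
Write f(z) = P(z)/Q(z) with P(z) = exp(2*z) and Q(z) = z^3 - 6*z^2 + I*z^2 + 11*z - 4*I*z - 6 + 3*I.
The denominator factors as Q(z) = (z - 3)*(z - 1)*(z - 2 + I), so z = 2 - I is a simple zero of Q and P is analytic there; z = 2 - I is therefore a simple pole and
  Res(f, z₀) = P(z₀)/Q'(z₀).

Q'(z) = 3*z^2 - 12*z + 2*I*z + 11 - 4*I, so Q'(2 - I) = -2.
P(2 - I) = exp(4 - 2*I).

Res(f, 2 - I) = (exp(4 - 2*I))/(-2) = -exp(4 - 2*I)/2

Final answer: -exp(4 - 2*I)/2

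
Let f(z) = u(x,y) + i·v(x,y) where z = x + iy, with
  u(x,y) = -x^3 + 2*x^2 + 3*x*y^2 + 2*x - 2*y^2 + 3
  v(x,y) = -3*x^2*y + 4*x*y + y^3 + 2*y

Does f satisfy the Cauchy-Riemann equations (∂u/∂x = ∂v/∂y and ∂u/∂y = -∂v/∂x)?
∂u/∂x = -3*x^2 + 4*x + 3*y^2 + 2
∂v/∂y = -3*x^2 + 4*x + 3*y^2 + 2
∂u/∂y = 6*x*y - 4*y
∂v/∂x = -6*x*y + 4*y
∂u/∂x = ∂v/∂y and ∂u/∂y = -∂v/∂x hold identically; f is analytic.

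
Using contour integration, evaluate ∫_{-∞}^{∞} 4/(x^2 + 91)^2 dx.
Let f(z) = 4/(z^2 + 91)^2. The denominator has no real zeros and deg Q - deg P = 4 ≥ 2, so the integral of f over the upper semicircle |z| = R tends to 0 as R → ∞. Closing the contour in the upper half-plane,
  ∫_{-∞}^{∞} f(x) dx = 2πi · Σ Res(f, z_k)  over the poles with Im z_k > 0.

Zeros of the denominator: z^2 + 91 = 0 gives z = ±sqrt(91)*I.
Upper half-plane: z = sqrt(91)*I (a pole of order 2).

Write f(z) = g(z)/(z - sqrt(91)*I)^2 with g(z) = 4/(z + sqrt(91)*I)^2. For a double pole, Res(f, z₀) = g'(z₀):
  g'(z) = -8/(z + sqrt(91)*I)^3
  Res(f, sqrt(91)*I) = g'(sqrt(91)*I) = -sqrt(91)*I/8281

∫_{-∞}^{∞} f(x) dx = 2πi · (-sqrt(91)*I/8281) = 2*sqrt(91)*pi/8281

Final answer: 2*sqrt(91)*pi/8281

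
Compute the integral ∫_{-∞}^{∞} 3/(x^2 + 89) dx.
Let f(z) = 3/(z^2 + 89). The denominator has no real zeros and deg Q - deg P = 2 ≥ 2, so the integral of f over the upper semicircle |z| = R tends to 0 as R → ∞. Closing the contour in the upper half-plane,
  ∫_{-∞}^{∞} f(x) dx = 2πi · Σ Res(f, z_k)  over the poles with Im z_k > 0.

Zeros of the denominator: z^2 + 89 = 0 gives z = ±sqrt(89)*I.
Upper half-plane: z = sqrt(89)*I (simple).

Each pole is a simple zero of Q(z) = z^2 + 89, so Res(f, z₀) = P(z₀)/Q'(z₀) with P(z) = 3, Q'(z) = 2*z:
  Res(f, sqrt(89)*I) = (3)/(2*sqrt(89)*I) = -3*sqrt(89)*I/178

∫_{-∞}^{∞} f(x) dx = 2πi · (-3*sqrt(89)*I/178) = 3*sqrt(89)*pi/89

Final answer: 3*sqrt(89)*pi/89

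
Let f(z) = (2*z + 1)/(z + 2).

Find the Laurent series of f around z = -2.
Put w = z - (-2), i.e. z = w - 2. The denominator is w, so it suffices to rewrite the numerator in powers of w.

P(z) = 2*z + 1
P(w - 2) = -3 + 2*w

Dividing each term by w:
  f = -3/w + 2

Substituting back w = z + 2:
  f(z) = -3/(z + 2) + 2

The series is finite because the numerator is a polynomial; the negative powers form the principal part, and the coefficient of 1/(z + 2) gives Res(f, -2) = -3.

Final answer: -3/(z + 2) + 2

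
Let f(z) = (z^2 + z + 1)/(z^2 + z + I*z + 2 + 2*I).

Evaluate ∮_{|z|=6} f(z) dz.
By the residue theorem, ∮_C f(z) dz = 2πi · (sum of the residues of f at the poles inside |z| = 6).

The denominator factors as (z + 1 - I)*(z + 2*I), so the singularities of f are simple poles at z = -1 + I, z = -2*I.
  |-1 + I|² = 2 < 36 = 6², so this pole is inside the contour.
  |-2*I|² = 4 < 36 = 6², so this pole is inside the contour.

With P(z) = z^2 + z + 1 and Q(z) = z^2 + z + I*z + 2 + 2*I, each pole is simple, so Res(f, z₀) = P(z₀)/Q'(z₀) with Q'(z) = 2*z + 1 + I.
  Res(f, -1 + I) = P(-1 + I)/Q'(-1 + I) = (-I)/(-1 + 3*I) = -3/10 + I/10
  Res(f, -2*I) = P(-2*I)/Q'(-2*I) = (-3 - 2*I)/(1 - 3*I) = 3/10 - 11*I/10

Sum of residues inside C: -I
∮_C f(z) dz = 2πi · (-I) = 2*pi

Final answer: 2*pi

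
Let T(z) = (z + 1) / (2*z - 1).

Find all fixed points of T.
T(z) = z means z + 1 = z*(2*z - 1), i.e.
  2*z^2 - 2*z - 1 = 0.
Discriminant: (-2)^2 - 4*(2)*(-1) = 12, so the roots are real.
  z = (2 ± sqrt(12))/(2*(2))
Fixed points: {1/2 - sqrt(3)/2, 1/2 + sqrt(3)/2}

Final answer: {1/2 - sqrt(3)/2, 1/2 + sqrt(3)/2}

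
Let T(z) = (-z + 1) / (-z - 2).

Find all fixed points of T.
T(z) = z means -z + 1 = z*(-z - 2), i.e.
  -z^2 - z - 1 = 0.
Discriminant: (-1)^2 - 4*(-1)*(-1) = -3, so the roots are complex conjugates.
  z = (1 ± I*sqrt(3))/(2*(-1))
Fixed points: {-1/2 - sqrt(3)*I/2, -1/2 + sqrt(3)*I/2}

Final answer: {-1/2 - sqrt(3)*I/2, -1/2 + sqrt(3)*I/2}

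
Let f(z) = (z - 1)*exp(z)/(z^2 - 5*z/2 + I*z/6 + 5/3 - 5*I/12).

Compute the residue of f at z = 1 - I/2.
Write f(z) = P(z)/Q(z) with P(z) = (z - 1)*exp(z) and Q(z) = z^2 - 5*z/2 + I*z/6 + 5/3 - 5*I/12.
The denominator factors as Q(z) = (z - 1 + I/2)*(z - 3/2 - I/3), so z = 1 - I/2 is a simple zero of Q and P is analytic there; z = 1 - I/2 is therefore a simple pole and
  Res(f, z₀) = P(z₀)/Q'(z₀).

Q'(z) = 2*z - 5/2 + I/6, so Q'(1 - I/2) = -1/2 - 5*I/6.
P(1 - I/2) = -I*exp(1 - I/2)/2.

Res(f, 1 - I/2) = (-I*exp(1 - I/2)/2)/(-1/2 - 5*I/6) = (15/34 + 9*I/34)*exp(1 - I/2)

Final answer: (15/34 + 9*I/34)*exp(1 - I/2)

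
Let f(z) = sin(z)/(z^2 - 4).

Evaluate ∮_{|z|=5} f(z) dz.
By the residue theorem, ∮_C f(z) dz = 2πi · (sum of the residues of f at the poles inside |z| = 5).

The denominator factors as (z + 2)*(z - 2), so the singularities of f are simple poles at z = -2, z = 2.
  |-2|² = 4 < 25 = 5², so this pole is inside the contour.
  |2|² = 4 < 25 = 5², so this pole is inside the contour.

With P(z) = sin(z) and Q(z) = z^2 - 4, each pole is simple, so Res(f, z₀) = P(z₀)/Q'(z₀) with Q'(z) = 2*z.
  Res(f, -2) = P(-2)/Q'(-2) = (-sin(2))/(-4) = sin(2)/4
  Res(f, 2) = P(2)/Q'(2) = (sin(2))/(4) = sin(2)/4

Sum of residues inside C: sin(2)/2
∮_C f(z) dz = 2πi · (sin(2)/2) = I*pi*sin(2)

Final answer: I*pi*sin(2)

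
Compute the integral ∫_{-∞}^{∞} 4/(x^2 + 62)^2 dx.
Let f(z) = 4/(z^2 + 62)^2. The denominator has no real zeros and deg Q - deg P = 4 ≥ 2, so the integral of f over the upper semicircle |z| = R tends to 0 as R → ∞. Closing the contour in the upper half-plane,
  ∫_{-∞}^{∞} f(x) dx = 2πi · Σ Res(f, z_k)  over the poles with Im z_k > 0.

Zeros of the denominator: z^2 + 62 = 0 gives z = ±sqrt(62)*I.
Upper half-plane: z = sqrt(62)*I (a pole of order 2).

Write f(z) = g(z)/(z - sqrt(62)*I)^2 with g(z) = 4/(z + sqrt(62)*I)^2. For a double pole, Res(f, z₀) = g'(z₀):
  g'(z) = -8/(z + sqrt(62)*I)^3
  Res(f, sqrt(62)*I) = g'(sqrt(62)*I) = -sqrt(62)*I/3844

∫_{-∞}^{∞} f(x) dx = 2πi · (-sqrt(62)*I/3844) = sqrt(62)*pi/1922

Final answer: sqrt(62)*pi/1922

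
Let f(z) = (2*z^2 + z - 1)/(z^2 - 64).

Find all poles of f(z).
The singularities of f are the zeros of the denominator. Factoring,
  z^2 - 64 = (z + 8)*(z - 8)
so the candidates are z = -8, z = 8.

Check the numerator P(z) = 2*z^2 + z - 1 at each one:
  P(-8) = 119 ≠ 0, so z = -8 is a (simple) pole.
  P(8) = 135 ≠ 0, so z = 8 is a (simple) pole.

Poles of f: {-8, 8}

Final answer: {-8, 8}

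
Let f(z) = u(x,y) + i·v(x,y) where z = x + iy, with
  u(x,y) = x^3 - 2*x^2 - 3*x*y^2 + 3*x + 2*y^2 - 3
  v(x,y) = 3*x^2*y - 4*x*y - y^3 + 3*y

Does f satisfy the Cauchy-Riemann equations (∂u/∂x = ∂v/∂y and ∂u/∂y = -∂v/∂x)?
∂u/∂x = 3*x^2 - 4*x - 3*y^2 + 3
∂v/∂y = 3*x^2 - 4*x - 3*y^2 + 3
∂u/∂y = -6*x*y + 4*y
∂v/∂x = 6*x*y - 4*y
∂u/∂x = ∂v/∂y and ∂u/∂y = -∂v/∂x hold identically; f is analytic.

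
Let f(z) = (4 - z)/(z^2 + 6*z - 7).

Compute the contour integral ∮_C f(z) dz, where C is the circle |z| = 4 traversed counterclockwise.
By the residue theorem, ∮_C f(z) dz = 2πi · (sum of the residues of f at the poles inside |z| = 4).

The denominator factors as (z - 1)*(z + 7), so the singularities of f are simple poles at z = 1, z = -7.
  |1|² = 1 < 16 = 4², so this pole is inside the contour.
  |-7|² = 49 > 16 = 4², so this pole is outside the contour.

With P(z) = 4 - z and Q(z) = z^2 + 6*z - 7, each pole is simple, so Res(f, z₀) = P(z₀)/Q'(z₀) with Q'(z) = 2*z + 6.
  Res(f, 1) = P(1)/Q'(1) = (3)/(8) = 3/8

∮_C f(z) dz = 2πi · (3/8) = 3*I*pi/4

Final answer: 3*I*pi/4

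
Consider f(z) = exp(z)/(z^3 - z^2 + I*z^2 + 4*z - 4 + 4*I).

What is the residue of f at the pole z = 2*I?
(-3/40 + I/40)*exp(2*I)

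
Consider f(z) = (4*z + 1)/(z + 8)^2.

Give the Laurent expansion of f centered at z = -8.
Put w = z - (-8), i.e. z = w - 8. The denominator is w^2, so it suffices to rewrite the numerator in powers of w.

P(z) = 4*z + 1
P(w - 8) = -31 + 4*w

Dividing each term by w^2:
  f = -31/w^2 + 4/w

Substituting back w = z + 8:
  f(z) = -31/(z + 8)^2 + 4/(z + 8)

The series is finite because the numerator is a polynomial; the negative powers form the principal part, and the coefficient of 1/(z + 8) gives Res(f, -8) = 4.

Final answer: -31/(z + 8)^2 + 4/(z + 8)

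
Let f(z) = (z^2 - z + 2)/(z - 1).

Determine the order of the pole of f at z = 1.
Factor the denominator:
  z - 1 = (z - 1)

The numerator P(z) = z^2 - z + 2 has P(1) = 2 ≠ 0, so no factor of (z - 1) cancels.
Near z = 1 we can therefore write f(z) = g(z)/(z - 1) with g analytic at 1 and g(1) ≠ 0 (g is just the numerator).

Hence z = 1 is a pole of order 1.

Final answer: 1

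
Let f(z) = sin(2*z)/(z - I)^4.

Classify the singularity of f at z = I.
Write f(z) = g(z)/(z - I)^4 with g(z) = sin(2*z).
g is entire and g(I) = I*sinh(2) ≠ 0, so no factor of (z - I) cancels: the Laurent expansion of f about z = I starts at the power -4, i.e. lim_{z→z₀} (z - z₀)^4 f(z) = I*sinh(2) is finite and nonzero.
So z = I is a pole of order 4.

Final answer: pole of order 4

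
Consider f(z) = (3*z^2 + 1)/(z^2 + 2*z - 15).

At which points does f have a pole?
{-5, 3}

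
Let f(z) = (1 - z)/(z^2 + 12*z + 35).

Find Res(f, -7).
Write f(z) = P(z)/Q(z) with P(z) = 1 - z and Q(z) = z^2 + 12*z + 35.
The denominator factors as Q(z) = (z + 5)*(z + 7), so z = -7 is a simple zero of Q and P is analytic there; z = -7 is therefore a simple pole and
  Res(f, z₀) = P(z₀)/Q'(z₀).

Q'(z) = 2*z + 12, so Q'(-7) = -2.
P(-7) = 8.

Res(f, -7) = (8)/(-2) = -4

Final answer: -4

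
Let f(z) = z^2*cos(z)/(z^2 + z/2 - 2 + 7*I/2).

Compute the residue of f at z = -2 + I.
Write f(z) = P(z)/Q(z) with P(z) = z^2*cos(z) and Q(z) = z^2 + z/2 - 2 + 7*I/2.
The denominator factors as Q(z) = (z + 2 - I)*(z - 3/2 + I), so z = -2 + I is a simple zero of Q and P is analytic there; z = -2 + I is therefore a simple pole and
  Res(f, z₀) = P(z₀)/Q'(z₀).

Q'(z) = 2*z + 1/2, so Q'(-2 + I) = -7/2 + 2*I.
P(-2 + I) = (3 - 4*I)*cos(2 - I).

Res(f, -2 + I) = ((3 - 4*I)*cos(2 - I))/(-7/2 + 2*I) = (-74/65 + 32*I/65)*cos(2 - I)

Final answer: (-74/65 + 32*I/65)*cos(2 - I)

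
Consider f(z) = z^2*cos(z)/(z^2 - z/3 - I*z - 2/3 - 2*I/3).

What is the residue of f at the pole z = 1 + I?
(9/17 + 15*I/17)*cos(1 + I)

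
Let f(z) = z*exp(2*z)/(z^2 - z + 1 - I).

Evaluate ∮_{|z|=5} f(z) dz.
By the residue theorem, ∮_C f(z) dz = 2πi · (sum of the residues of f at the poles inside |z| = 5).

The denominator factors as (z - 1 - I)*(z + I), so the singularities of f are simple poles at z = 1 + I, z = -I.
  |1 + I|² = 2 < 25 = 5², so this pole is inside the contour.
  |-I|² = 1 < 25 = 5², so this pole is inside the contour.

With P(z) = z*exp(2*z) and Q(z) = z^2 - z + 1 - I, each pole is simple, so Res(f, z₀) = P(z₀)/Q'(z₀) with Q'(z) = 2*z - 1.
  Res(f, 1 + I) = P(1 + I)/Q'(1 + I) = ((1 + I)*exp(2 + 2*I))/(1 + 2*I) = (3/5 - I/5)*exp(2 + 2*I)
  Res(f, -I) = P(-I)/Q'(-I) = (-I*exp(-2*I))/(-1 - 2*I) = (2/5 + I/5)*exp(-2*I)

Sum of residues inside C: (2/5 + I/5)*exp(-2*I) + (3/5 - I/5)*exp(2 + 2*I)
∮_C f(z) dz = 2πi · ((2/5 + I/5)*exp(-2*I) + (3/5 - I/5)*exp(2 + 2*I)) = pi*(2/5 + 6*I/5)*exp(2 + 2*I) + pi*(-2/5 + 4*I/5)*exp(-2*I)

Final answer: pi*(2/5 + 6*I/5)*exp(2 + 2*I) + pi*(-2/5 + 4*I/5)*exp(-2*I)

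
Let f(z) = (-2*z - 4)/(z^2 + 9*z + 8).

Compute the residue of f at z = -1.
Write f(z) = P(z)/Q(z) with P(z) = -2*z - 4 and Q(z) = z^2 + 9*z + 8.
The denominator factors as Q(z) = (z + 8)*(z + 1), so z = -1 is a simple zero of Q and P is analytic there; z = -1 is therefore a simple pole and
  Res(f, z₀) = P(z₀)/Q'(z₀).

Q'(z) = 2*z + 9, so Q'(-1) = 7.
P(-1) = -2.

Res(f, -1) = (-2)/(7) = -2/7

Final answer: -2/7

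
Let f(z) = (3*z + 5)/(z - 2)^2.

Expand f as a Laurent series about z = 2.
11/(z - 2)^2 + 3/(z - 2)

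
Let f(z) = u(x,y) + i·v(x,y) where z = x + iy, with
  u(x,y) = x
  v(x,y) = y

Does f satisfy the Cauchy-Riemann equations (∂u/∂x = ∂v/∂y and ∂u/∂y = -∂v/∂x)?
∂u/∂x = 1
∂v/∂y = 1
∂u/∂y = 0
∂v/∂x = 0
∂u/∂x = ∂v/∂y and ∂u/∂y = -∂v/∂x hold identically; f is analytic.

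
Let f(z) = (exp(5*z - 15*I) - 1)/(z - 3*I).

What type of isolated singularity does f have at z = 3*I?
Let u = z - 3*I. The exponent is 5*z - 15*I = 5u, so
  f = (e^(5u) - 1)/u = ((5u) + (5u)^2/2 + (5u)^3/6 + ...)/u = 5 + (25/2)*u + (125/6)*u^2 + ...
The Laurent expansion about u = 0 has no negative powers; equivalently lim_{z→3*I} f(z) = 5 exists and is finite.
So the singularity is removable.

Final answer: removable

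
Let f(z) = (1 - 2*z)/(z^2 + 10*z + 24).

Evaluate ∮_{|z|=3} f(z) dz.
0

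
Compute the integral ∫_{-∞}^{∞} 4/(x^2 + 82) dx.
Let f(z) = 4/(z^2 + 82). The denominator has no real zeros and deg Q - deg P = 2 ≥ 2, so the integral of f over the upper semicircle |z| = R tends to 0 as R → ∞. Closing the contour in the upper half-plane,
  ∫_{-∞}^{∞} f(x) dx = 2πi · Σ Res(f, z_k)  over the poles with Im z_k > 0.

Zeros of the denominator: z^2 + 82 = 0 gives z = ±sqrt(82)*I.
Upper half-plane: z = sqrt(82)*I (simple).

Each pole is a simple zero of Q(z) = z^2 + 82, so Res(f, z₀) = P(z₀)/Q'(z₀) with P(z) = 4, Q'(z) = 2*z:
  Res(f, sqrt(82)*I) = (4)/(2*sqrt(82)*I) = -sqrt(82)*I/41

∫_{-∞}^{∞} f(x) dx = 2πi · (-sqrt(82)*I/41) = 2*sqrt(82)*pi/41

Final answer: 2*sqrt(82)*pi/41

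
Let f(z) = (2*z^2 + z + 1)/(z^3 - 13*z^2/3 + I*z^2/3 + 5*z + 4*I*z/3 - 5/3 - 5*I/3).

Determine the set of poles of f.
The singularities of f are the zeros of the denominator. Factoring,
  z^3 - 13*z^2/3 + I*z^2/3 + 5*z + 4*I*z/3 - 5/3 - 5*I/3 = (z - 1/3 - 2*I/3)*(z - 3 + I)*(z - 1)
so the candidates are z = 1/3 + 2*I/3, z = 3 - I, z = 1.

Check the numerator P(z) = 2*z^2 + z + 1 at each one:
  P(1/3 + 2*I/3) = 2/3 + 14*I/9 ≠ 0, so z = 1/3 + 2*I/3 is a (simple) pole.
  P(3 - I) = 20 - 13*I ≠ 0, so z = 3 - I is a (simple) pole.
  P(1) = 4 ≠ 0, so z = 1 is a (simple) pole.

Poles of f: {1/3 + 2*I/3, 1, 3 - I}

Final answer: {1/3 + 2*I/3, 1, 3 - I}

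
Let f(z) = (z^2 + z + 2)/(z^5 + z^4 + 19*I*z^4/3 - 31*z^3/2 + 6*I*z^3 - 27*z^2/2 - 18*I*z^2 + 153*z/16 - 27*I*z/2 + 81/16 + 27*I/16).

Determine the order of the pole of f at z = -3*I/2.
Factor the denominator:
  z^5 + z^4 + 19*I*z^4/3 - 31*z^3/2 + 6*I*z^3 - 27*z^2/2 - 18*I*z^2 + 153*z/16 - 27*I*z/2 + 81/16 + 27*I/16 = (z + 3*I/2)^4*(z + 1 + I/3)

The numerator P(z) = z^2 + z + 2 has P(-3*I/2) = -1/4 - 3*I/2 ≠ 0, so no factor of (z + 3*I/2) cancels.
Near z = -3*I/2 we can therefore write f(z) = g(z)/(z + 3*I/2)^4 with g analytic at -3*I/2 and g(-3*I/2) ≠ 0 (g is the numerator divided by the remaining denominator factors).

Hence z = -3*I/2 is a pole of order 4.

Final answer: 4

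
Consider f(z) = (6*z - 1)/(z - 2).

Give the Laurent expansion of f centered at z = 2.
11/(z - 2) + 6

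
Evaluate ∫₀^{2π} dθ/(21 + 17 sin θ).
Call the integral J. The integrand is 2π-periodic and we integrate over a full period, so shifting θ does not change the value (θ → θ + π/2 turns sin θ into cos θ). Hence
  J = ∫₀^{2π} dθ/(21 + 17 cos θ).
Put z = e^{iθ}: then cos θ = (z + 1/z)/2, dθ = dz/(iz), and z runs once counterclockwise around |z| = 1:
  J = ∮_{|z|=1} 1/(21 + 17*(z + 1/z)/2) · dz/(iz) = (2/i) ∮_{|z|=1} dz/(17*z^2 + 42*z + 17).
The roots of 17*z^2 + 42*z + 17 are z = (-21 ± sqrt(21^2 - 17^2))/17, with sqrt(152) = 2*sqrt(38); their product is 1, so only z₊ = -21/17 + 2*sqrt(38)/17 lies inside the unit circle (z₋ = -21/17 - 2*sqrt(38)/17 lies outside).
z₊ is a simple zero of q(z) = 17*z^2 + 42*z + 17, so Res(1/q, z₊) = 1/q'(z₊) with q'(z) = 34*z + 42; and q'(z₊) = 17*(z₊ - z₋) = 4*sqrt(38).
Therefore J = (2/i) · 2πi · 1/(4*sqrt(38)) = 2*pi/(2*sqrt(38)) = sqrt(38)*pi/38

Final answer: sqrt(38)*pi/38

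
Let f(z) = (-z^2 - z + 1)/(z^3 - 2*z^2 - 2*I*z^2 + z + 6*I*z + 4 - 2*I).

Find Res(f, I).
Write f(z) = P(z)/Q(z) with P(z) = -z^2 - z + 1 and Q(z) = z^3 - 2*z^2 - 2*I*z^2 + z + 6*I*z + 4 - 2*I.
The denominator factors as Q(z) = (z - 2*I)*(z - 2 + I)*(z - I), so z = I is a simple zero of Q and P is analytic there; z = I is therefore a simple pole and
  Res(f, z₀) = P(z₀)/Q'(z₀).

Q'(z) = 3*z^2 - 4*z - 4*I*z + 1 + 6*I, so Q'(I) = 2 + 2*I.
P(I) = 2 - I.

Res(f, I) = (2 - I)/(2 + 2*I) = 1/4 - 3*I/4

Final answer: 1/4 - 3*I/4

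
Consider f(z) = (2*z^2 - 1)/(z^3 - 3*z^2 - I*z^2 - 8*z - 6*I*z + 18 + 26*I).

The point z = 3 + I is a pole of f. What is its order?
2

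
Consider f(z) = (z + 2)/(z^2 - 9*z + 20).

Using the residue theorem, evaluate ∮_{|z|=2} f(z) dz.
By the residue theorem, ∮_C f(z) dz = 2πi · (sum of the residues of f at the poles inside |z| = 2).

The denominator factors as (z - 4)*(z - 5), so the singularities of f are simple poles at z = 4, z = 5.
  |4|² = 16 > 4 = 2², so this pole is outside the contour.
  |5|² = 25 > 4 = 2², so this pole is outside the contour.

No pole lies inside the contour, so f is analytic on and inside C and the integral is 0 (Cauchy's theorem).

Final answer: 0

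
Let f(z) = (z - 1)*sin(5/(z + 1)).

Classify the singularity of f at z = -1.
Let u = z + 1. Then
  sin(5/u) = Σ_{k≥0} (-1)^k (5)^(2k+1)/((2k+1)!·u^(2k+1)) = 5/u - 125/(6*u^3) + 625/(24*u^5) + ...
which has infinitely many negative powers of u, so sin(5/(z + 1)) has an essential singularity at z = -1.
The extra factor z - 1 is a nonzero polynomial; if the product had at most a pole at z = -1, dividing by that polynomial would leave sin(5/(z + 1)) with at most a pole too — contradiction. (Equivalently, the product's Laurent series still has infinitely many negative powers.)
So the singularity is essential.

Final answer: essential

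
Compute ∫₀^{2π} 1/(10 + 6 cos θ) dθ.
Let J = ∫₀^{2π} dθ/(10 + 6 cos θ).
Put z = e^{iθ}: then cos θ = (z + 1/z)/2, dθ = dz/(iz), and z runs once counterclockwise around |z| = 1:
  J = ∮_{|z|=1} 1/(10 + 6*(z + 1/z)/2) · dz/(iz) = (2/i) ∮_{|z|=1} dz/(6*z^2 + 20*z + 6).
The roots of 6*z^2 + 20*z + 6 are z = (-10 ± sqrt(10^2 - 6^2))/6, with sqrt(64) = 8; their product is 1, so only z₊ = -1/3 lies inside the unit circle (z₋ = -3 lies outside).
z₊ is a simple zero of q(z) = 6*z^2 + 20*z + 6, so Res(1/q, z₊) = 1/q'(z₊) with q'(z) = 12*z + 20; and q'(z₊) = 6*(z₊ - z₋) = 16.
Therefore J = (2/i) · 2πi · 1/(16) = 2*pi/(8) = pi/4

Final answer: pi/4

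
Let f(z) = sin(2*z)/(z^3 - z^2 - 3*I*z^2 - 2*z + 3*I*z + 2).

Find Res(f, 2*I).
Write f(z) = P(z)/Q(z) with P(z) = sin(2*z) and Q(z) = z^3 - z^2 - 3*I*z^2 - 2*z + 3*I*z + 2.
The denominator factors as Q(z) = (z - I)*(z - 2*I)*(z - 1), so z = 2*I is a simple zero of Q and P is analytic there; z = 2*I is therefore a simple pole and
  Res(f, z₀) = P(z₀)/Q'(z₀).

Q'(z) = 3*z^2 - 2*z - 6*I*z - 2 + 3*I, so Q'(2*I) = -2 - I.
P(2*I) = I*sinh(4).

Res(f, 2*I) = (I*sinh(4))/(-2 - I) = (-1/5 - 2*I/5)*sinh(4)

Final answer: (-1/5 - 2*I/5)*sinh(4)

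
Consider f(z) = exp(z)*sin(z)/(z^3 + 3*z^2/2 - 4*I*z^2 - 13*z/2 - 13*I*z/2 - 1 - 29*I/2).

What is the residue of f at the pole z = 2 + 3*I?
Write f(z) = P(z)/Q(z) with P(z) = exp(z)*sin(z) and Q(z) = z^3 + 3*z^2/2 - 4*I*z^2 - 13*z/2 - 13*I*z/2 - 1 - 29*I/2.
The denominator factors as Q(z) = (z + 3 - 2*I)*(z + 1/2 + I)*(z - 2 - 3*I), so z = 2 + 3*I is a simple zero of Q and P is analytic there; z = 2 + 3*I is therefore a simple pole and
  Res(f, z₀) = P(z₀)/Q'(z₀).

Q'(z) = 3*z^2 + 3*z - 8*I*z - 13/2 - 13*I/2, so Q'(2 + 3*I) = 17/2 + 45*I/2.
P(2 + 3*I) = exp(2 + 3*I)*sin(2 + 3*I).

Res(f, 2 + 3*I) = (exp(2 + 3*I)*sin(2 + 3*I))/(17/2 + 45*I/2) = (17/1157 - 45*I/1157)*exp(2 + 3*I)*sin(2 + 3*I)

Final answer: (17/1157 - 45*I/1157)*exp(2 + 3*I)*sin(2 + 3*I)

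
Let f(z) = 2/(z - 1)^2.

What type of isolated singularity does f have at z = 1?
Write f(z) = g(z)/(z - 1)^2 with g(z) = 2.
g is entire and g(1) = 2 ≠ 0, so no factor of (z - 1) cancels: the Laurent expansion of f about z = 1 starts at the power -2, i.e. lim_{z→z₀} (z - z₀)^2 f(z) = 2 is finite and nonzero.
So z = 1 is a pole of order 2.

Final answer: pole of order 2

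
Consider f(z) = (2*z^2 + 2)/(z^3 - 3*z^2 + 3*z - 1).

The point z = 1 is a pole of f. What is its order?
Factor the denominator:
  z^3 - 3*z^2 + 3*z - 1 = (z - 1)^3

The numerator P(z) = 2*z^2 + 2 has P(1) = 4 ≠ 0, so no factor of (z - 1) cancels.
Near z = 1 we can therefore write f(z) = g(z)/(z - 1)^3 with g analytic at 1 and g(1) ≠ 0 (g is just the numerator).

Hence z = 1 is a pole of order 3.

Final answer: 3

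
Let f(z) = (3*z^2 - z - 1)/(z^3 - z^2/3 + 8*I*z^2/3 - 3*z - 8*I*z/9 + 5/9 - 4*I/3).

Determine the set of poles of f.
The singularities of f are the zeros of the denominator. Factoring,
  z^3 - z^2/3 + 8*I*z^2/3 - 3*z - 8*I*z/9 + 5/9 - 4*I/3 = (z - 1 + 2*I/3)*(z + I)*(z + 2/3 + I)
so the candidates are z = 1 - 2*I/3, z = -I, z = -2/3 - I.

Check the numerator P(z) = 3*z^2 - z - 1 at each one:
  P(1 - 2*I/3) = -1/3 - 10*I/3 ≠ 0, so z = 1 - 2*I/3 is a (simple) pole.
  P(-I) = -4 + I ≠ 0, so z = -I is a (simple) pole.
  P(-2/3 - I) = -2 + 5*I ≠ 0, so z = -2/3 - I is a (simple) pole.

Poles of f: {-2/3 - I, -I, 1 - 2*I/3}

Final answer: {-2/3 - I, -I, 1 - 2*I/3}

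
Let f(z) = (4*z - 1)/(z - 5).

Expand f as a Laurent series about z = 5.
Put w = z - (5), i.e. z = w + 5. The denominator is w, so it suffices to rewrite the numerator in powers of w.

P(z) = 4*z - 1
P(w + 5) = 19 + 4*w

Dividing each term by w:
  f = 19/w + 4

Substituting back w = z - 5:
  f(z) = 19/(z - 5) + 4

The series is finite because the numerator is a polynomial; the negative powers form the principal part, and the coefficient of 1/(z - 5) gives Res(f, 5) = 19.

Final answer: 19/(z - 5) + 4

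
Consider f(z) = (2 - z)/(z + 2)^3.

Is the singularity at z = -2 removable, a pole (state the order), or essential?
pole of order 3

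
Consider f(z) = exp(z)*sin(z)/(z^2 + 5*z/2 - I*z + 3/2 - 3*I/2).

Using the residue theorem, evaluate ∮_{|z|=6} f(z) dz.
By the residue theorem, ∮_C f(z) dz = 2πi · (sum of the residues of f at the poles inside |z| = 6).

The denominator factors as (z + 3/2)*(z + 1 - I), so the singularities of f are simple poles at z = -3/2, z = -1 + I.
  |-3/2|² = 9/4 < 36 = 6², so this pole is inside the contour.
  |-1 + I|² = 2 < 36 = 6², so this pole is inside the contour.

With P(z) = exp(z)*sin(z) and Q(z) = z^2 + 5*z/2 - I*z + 3/2 - 3*I/2, each pole is simple, so Res(f, z₀) = P(z₀)/Q'(z₀) with Q'(z) = 2*z + 5/2 - I.
  Res(f, -3/2) = P(-3/2)/Q'(-3/2) = (-exp(-3/2)*sin(3/2))/(-1/2 - I) = (2/5 - 4*I/5)*exp(-3/2)*sin(3/2)
  Res(f, -1 + I) = P(-1 + I)/Q'(-1 + I) = (-exp(-1 + I)*sin(1 - I))/(1/2 + I) = (-2/5 + 4*I/5)*exp(-1 + I)*sin(1 - I)

Sum of residues inside C: (2/5 - 4*I/5)*exp(-3/2)*sin(3/2) + (-2/5 + 4*I/5)*exp(-1 + I)*sin(1 - I)
∮_C f(z) dz = 2πi · ((2/5 - 4*I/5)*exp(-3/2)*sin(3/2) + (-2/5 + 4*I/5)*exp(-1 + I)*sin(1 - I)) = pi*(-8/5 - 4*I/5)*exp(-1 + I)*sin(1 - I) + pi*(8/5 + 4*I/5)*exp(-3/2)*sin(3/2)

Final answer: pi*(-8/5 - 4*I/5)*exp(-1 + I)*sin(1 - I) + pi*(8/5 + 4*I/5)*exp(-3/2)*sin(3/2)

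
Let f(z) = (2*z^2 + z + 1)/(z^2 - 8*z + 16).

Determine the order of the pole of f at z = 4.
Factor the denominator:
  z^2 - 8*z + 16 = (z - 4)^2

The numerator P(z) = 2*z^2 + z + 1 has P(4) = 37 ≠ 0, so no factor of (z - 4) cancels.
Near z = 4 we can therefore write f(z) = g(z)/(z - 4)^2 with g analytic at 4 and g(4) ≠ 0 (g is just the numerator).

Hence z = 4 is a pole of order 2.

Final answer: 2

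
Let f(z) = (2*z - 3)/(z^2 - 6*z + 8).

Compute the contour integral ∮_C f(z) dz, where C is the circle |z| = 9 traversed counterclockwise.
By the residue theorem, ∮_C f(z) dz = 2πi · (sum of the residues of f at the poles inside |z| = 9).

The denominator factors as (z - 4)*(z - 2), so the singularities of f are simple poles at z = 4, z = 2.
  |4|² = 16 < 81 = 9², so this pole is inside the contour.
  |2|² = 4 < 81 = 9², so this pole is inside the contour.

With P(z) = 2*z - 3 and Q(z) = z^2 - 6*z + 8, each pole is simple, so Res(f, z₀) = P(z₀)/Q'(z₀) with Q'(z) = 2*z - 6.
  Res(f, 4) = P(4)/Q'(4) = (5)/(2) = 5/2
  Res(f, 2) = P(2)/Q'(2) = (1)/(-2) = -1/2

Sum of residues inside C: 2
∮_C f(z) dz = 2πi · (2) = 4*I*pi

Final answer: 4*I*pi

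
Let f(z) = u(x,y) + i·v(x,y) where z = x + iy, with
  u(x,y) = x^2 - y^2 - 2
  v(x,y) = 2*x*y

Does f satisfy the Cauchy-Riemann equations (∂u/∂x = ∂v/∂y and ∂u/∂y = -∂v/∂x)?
∂u/∂x = 2*x
∂v/∂y = 2*x
∂u/∂y = -2*y
∂v/∂x = 2*y
∂u/∂x = ∂v/∂y and ∂u/∂y = -∂v/∂x hold identically; f is analytic.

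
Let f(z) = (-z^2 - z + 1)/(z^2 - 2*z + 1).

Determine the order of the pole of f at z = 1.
2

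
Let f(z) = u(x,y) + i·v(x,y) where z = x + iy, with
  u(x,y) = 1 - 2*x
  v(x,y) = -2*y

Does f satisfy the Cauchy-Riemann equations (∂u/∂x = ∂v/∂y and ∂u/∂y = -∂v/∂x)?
∂u/∂x = -2
∂v/∂y = -2
∂u/∂y = 0
∂v/∂x = 0
∂u/∂x = ∂v/∂y and ∂u/∂y = -∂v/∂x hold identically; f is analytic.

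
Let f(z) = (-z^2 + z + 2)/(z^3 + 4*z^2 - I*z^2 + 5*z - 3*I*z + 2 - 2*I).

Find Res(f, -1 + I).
1 - 2*I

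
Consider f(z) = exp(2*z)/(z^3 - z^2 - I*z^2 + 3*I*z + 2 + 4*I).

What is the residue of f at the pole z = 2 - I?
Write f(z) = P(z)/Q(z) with P(z) = exp(2*z) and Q(z) = z^3 - z^2 - I*z^2 + 3*I*z + 2 + 4*I.
The denominator factors as Q(z) = (z - 2 + I)*(z - 2*I)*(z + 1), so z = 2 - I is a simple zero of Q and P is analytic there; z = 2 - I is therefore a simple pole and
  Res(f, z₀) = P(z₀)/Q'(z₀).

Q'(z) = 3*z^2 - 2*z - 2*I*z + 3*I, so Q'(2 - I) = 3 - 11*I.
P(2 - I) = exp(4 - 2*I).

Res(f, 2 - I) = (exp(4 - 2*I))/(3 - 11*I) = (3/130 + 11*I/130)*exp(4 - 2*I)

Final answer: (3/130 + 11*I/130)*exp(4 - 2*I)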